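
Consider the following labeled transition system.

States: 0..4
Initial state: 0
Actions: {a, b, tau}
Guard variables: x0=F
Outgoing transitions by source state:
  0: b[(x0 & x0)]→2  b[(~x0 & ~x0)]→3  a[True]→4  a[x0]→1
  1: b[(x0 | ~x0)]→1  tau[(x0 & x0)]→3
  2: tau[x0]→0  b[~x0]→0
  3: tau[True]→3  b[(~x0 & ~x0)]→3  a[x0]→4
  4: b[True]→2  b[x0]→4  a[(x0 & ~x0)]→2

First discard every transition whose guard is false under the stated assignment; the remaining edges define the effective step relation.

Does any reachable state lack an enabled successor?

Answer: DEADLOCK-FREE

Working:
Reachable = {0,2,3,4}
  0: a→4  b→3  [2 out]
  2: b→0  [1 out]
  3: b→3  tau→3  [2 out]
  4: b→2  [1 out]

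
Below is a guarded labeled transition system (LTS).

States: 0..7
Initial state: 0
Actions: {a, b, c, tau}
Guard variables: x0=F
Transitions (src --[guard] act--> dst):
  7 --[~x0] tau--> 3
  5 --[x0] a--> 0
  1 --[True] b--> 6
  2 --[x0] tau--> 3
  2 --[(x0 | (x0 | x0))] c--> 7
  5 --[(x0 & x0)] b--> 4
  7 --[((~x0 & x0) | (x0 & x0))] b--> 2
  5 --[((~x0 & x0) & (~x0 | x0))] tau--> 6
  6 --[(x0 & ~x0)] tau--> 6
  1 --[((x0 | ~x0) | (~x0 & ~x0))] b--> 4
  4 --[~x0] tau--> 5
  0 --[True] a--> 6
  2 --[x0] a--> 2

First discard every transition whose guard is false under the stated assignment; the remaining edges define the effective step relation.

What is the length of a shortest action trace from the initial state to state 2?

BFS to 2:
  depth 0: {0}
  depth 1: {6}
2 never appears.

Answer: UNREACHABLE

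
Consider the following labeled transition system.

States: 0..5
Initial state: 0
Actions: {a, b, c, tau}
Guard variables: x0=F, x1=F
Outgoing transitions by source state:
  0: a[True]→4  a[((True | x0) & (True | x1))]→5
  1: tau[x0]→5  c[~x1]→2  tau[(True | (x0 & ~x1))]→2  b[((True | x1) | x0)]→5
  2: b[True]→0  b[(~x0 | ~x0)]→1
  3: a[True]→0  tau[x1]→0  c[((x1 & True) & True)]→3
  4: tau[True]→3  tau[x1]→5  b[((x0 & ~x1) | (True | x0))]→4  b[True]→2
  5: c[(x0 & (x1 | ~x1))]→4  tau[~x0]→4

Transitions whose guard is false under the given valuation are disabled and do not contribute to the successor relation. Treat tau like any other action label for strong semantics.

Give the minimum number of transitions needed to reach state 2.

Answer: 2

Analysis:
Layered search for 2:
  Layer 0: {0}
  Layer 1: {4,5}
  Layer 2: {2,3}
depth(2)=2, e.g. a·b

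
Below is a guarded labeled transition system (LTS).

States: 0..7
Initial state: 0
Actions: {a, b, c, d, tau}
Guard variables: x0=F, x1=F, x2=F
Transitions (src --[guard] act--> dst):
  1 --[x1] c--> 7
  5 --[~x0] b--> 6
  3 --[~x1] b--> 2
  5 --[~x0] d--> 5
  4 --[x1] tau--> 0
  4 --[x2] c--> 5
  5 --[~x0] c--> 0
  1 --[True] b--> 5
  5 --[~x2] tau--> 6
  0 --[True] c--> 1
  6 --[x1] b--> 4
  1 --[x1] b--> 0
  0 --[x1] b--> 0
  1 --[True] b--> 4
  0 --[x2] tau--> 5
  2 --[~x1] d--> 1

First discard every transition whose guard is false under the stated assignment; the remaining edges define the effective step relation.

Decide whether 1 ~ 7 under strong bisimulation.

Answer: NOT BISIMILAR

Trace:
Bisimulation quotient by refinement:
  round 0: {{0,1,2,3,4,5,6,7}}
  round 1: {{0},{1,3},{2},{4,6,7},{5}}
  round 2: {{0},{1},{2},{3},{4,6,7},{5}}
6 equivalence class(es) (converged in 3)
1∈{1}, 7∈{4,6,7}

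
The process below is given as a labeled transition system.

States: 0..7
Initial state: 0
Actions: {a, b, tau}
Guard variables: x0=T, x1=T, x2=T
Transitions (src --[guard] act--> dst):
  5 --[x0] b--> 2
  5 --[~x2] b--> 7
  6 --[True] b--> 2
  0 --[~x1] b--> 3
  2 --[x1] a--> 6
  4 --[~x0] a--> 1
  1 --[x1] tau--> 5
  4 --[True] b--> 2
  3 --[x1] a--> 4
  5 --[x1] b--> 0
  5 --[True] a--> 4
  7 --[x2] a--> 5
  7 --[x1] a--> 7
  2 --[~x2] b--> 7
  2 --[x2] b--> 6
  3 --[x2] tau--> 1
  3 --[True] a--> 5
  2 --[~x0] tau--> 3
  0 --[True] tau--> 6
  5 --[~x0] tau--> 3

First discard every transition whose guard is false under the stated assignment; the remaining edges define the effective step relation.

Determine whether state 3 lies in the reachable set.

After dropping false guards: 14 live edges.
depth 0: {0}
depth 1: {6}  now seen {0,6}
depth 2: {2}  now seen {0,2,6}
Reachable = {0,2,6}

Answer: UNREACHABLE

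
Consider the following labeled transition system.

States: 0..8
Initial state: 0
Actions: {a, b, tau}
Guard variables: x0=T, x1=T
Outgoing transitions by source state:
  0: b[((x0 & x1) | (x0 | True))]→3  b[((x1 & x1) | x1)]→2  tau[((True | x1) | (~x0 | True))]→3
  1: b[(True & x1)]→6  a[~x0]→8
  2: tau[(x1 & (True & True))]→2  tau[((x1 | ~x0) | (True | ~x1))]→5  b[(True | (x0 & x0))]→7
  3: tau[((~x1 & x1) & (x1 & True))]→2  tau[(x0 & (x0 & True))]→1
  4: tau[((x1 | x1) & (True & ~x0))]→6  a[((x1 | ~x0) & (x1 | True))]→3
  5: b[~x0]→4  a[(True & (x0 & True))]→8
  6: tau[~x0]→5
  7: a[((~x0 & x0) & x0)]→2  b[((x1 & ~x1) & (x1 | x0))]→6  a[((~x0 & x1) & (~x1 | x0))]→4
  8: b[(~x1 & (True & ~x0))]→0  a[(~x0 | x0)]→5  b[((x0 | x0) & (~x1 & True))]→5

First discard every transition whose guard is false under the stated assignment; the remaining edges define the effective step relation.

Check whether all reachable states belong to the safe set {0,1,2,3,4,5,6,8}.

Answer: INVARIANT VIOLATED at state 7

Trace:
Inv-set: {0,1,2,3,4,5,6,8}
Reachable = {0,1,2,3,5,6,7,8}
  0: ✓
  1: ✓
  2: ✓
  3: ✓
  5: ✓
  6: ✓
  7: outside
  8: ✓
witness against invariant: b·b → 7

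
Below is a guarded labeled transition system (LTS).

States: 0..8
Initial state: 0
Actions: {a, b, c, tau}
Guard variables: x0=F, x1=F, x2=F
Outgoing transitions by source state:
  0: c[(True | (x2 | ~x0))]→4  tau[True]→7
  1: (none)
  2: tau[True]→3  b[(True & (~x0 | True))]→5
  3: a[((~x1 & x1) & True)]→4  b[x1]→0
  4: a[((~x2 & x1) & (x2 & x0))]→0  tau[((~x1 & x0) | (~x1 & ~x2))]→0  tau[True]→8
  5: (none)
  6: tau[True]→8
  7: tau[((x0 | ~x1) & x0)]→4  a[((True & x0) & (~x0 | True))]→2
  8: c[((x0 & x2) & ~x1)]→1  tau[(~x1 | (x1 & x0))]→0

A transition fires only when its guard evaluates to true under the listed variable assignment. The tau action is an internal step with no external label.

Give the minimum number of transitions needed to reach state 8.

BFS to 8:
  Layer 0: {0}
  Layer 1: {4,7}
  Layer 2: {8}
depth(8)=2, e.g. c·tau

Answer: 2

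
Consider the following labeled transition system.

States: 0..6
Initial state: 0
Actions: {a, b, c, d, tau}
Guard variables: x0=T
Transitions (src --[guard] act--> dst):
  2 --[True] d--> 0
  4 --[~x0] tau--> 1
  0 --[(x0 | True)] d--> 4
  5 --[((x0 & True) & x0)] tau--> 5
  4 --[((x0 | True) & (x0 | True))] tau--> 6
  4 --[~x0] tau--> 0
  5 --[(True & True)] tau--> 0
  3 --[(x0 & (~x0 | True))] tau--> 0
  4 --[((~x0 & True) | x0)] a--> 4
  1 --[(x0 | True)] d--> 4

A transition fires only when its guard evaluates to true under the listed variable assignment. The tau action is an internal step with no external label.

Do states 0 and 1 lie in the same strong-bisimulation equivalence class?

Compute ~ classes (split until stable):
  π0 = {{0,1,2,3,4,5,6}}
  π1 = {{0,1,2},{3,5},{4},{6}}
  π2 = {{0,1},{2},{3},{4},{5},{6}}
6 equivalence class(es) (converged in 3)
[0]={0,1}  [1]={0,1}

Answer: BISIMILAR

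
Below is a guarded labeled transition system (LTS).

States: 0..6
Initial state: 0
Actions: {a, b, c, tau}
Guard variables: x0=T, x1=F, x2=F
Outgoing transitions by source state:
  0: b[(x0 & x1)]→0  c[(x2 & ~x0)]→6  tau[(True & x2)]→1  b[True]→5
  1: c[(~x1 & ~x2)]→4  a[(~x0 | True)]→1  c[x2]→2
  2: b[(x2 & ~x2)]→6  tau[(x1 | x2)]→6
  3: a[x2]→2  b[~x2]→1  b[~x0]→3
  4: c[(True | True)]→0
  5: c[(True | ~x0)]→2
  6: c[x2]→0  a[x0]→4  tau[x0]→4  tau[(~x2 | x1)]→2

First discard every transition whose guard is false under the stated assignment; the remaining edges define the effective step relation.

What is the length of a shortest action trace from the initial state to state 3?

Answer: UNREACHABLE

Trace:
Layered search for 3:
  depth 0: {0}
  depth 1: {5}
  depth 2: {2}
3 never appears.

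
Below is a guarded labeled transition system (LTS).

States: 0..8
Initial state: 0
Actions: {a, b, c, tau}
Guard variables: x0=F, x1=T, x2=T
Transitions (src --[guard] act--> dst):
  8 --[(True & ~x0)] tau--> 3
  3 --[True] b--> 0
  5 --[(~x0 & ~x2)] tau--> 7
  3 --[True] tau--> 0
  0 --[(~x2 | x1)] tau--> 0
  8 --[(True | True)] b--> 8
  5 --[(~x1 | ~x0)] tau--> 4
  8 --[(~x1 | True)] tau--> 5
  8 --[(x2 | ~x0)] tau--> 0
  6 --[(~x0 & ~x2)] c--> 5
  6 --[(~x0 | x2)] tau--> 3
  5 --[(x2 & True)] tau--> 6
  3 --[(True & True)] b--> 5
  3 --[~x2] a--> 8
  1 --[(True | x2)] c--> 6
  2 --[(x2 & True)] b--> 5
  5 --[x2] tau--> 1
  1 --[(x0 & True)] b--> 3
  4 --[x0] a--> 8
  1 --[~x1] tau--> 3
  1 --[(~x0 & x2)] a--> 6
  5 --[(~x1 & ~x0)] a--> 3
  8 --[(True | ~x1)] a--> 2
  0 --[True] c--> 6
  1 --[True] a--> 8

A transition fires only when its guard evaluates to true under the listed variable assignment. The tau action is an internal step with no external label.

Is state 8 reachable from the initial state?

Answer: REACHABLE

Working:
18 transition(s) survive guard evaluation.
depth 0: {0}
depth 1: {6}  now seen {0,6}
depth 2: {3}  now seen {0,3,6}
depth 3: {5}  now seen {0,3,5,6}
depth 4: {1,4}  now seen {0,1,3,4,5,6}
depth 5: {8}  now seen {0,1,3,4,5,6,8}
depth 6: {2}  now seen {0,1,2,3,4,5,6,8}
Reach set: {0,1,2,3,4,5,6,8}
Path to 8: c·tau·b·tau·a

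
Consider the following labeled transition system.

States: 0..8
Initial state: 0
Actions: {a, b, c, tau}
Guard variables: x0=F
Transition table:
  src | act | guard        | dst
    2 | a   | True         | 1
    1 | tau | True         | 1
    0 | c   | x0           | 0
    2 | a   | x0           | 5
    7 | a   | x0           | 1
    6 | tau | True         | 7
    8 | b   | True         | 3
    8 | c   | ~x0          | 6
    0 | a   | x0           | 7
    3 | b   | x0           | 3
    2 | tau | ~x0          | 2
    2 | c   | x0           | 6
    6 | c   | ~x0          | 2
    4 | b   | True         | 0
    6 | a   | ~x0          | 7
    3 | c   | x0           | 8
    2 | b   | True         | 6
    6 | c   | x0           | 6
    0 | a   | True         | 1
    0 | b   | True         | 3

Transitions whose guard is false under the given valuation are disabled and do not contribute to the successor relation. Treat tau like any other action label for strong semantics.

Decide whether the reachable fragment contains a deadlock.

Reach set: {0,1,3}
  0: a→1  b→3  [2 out]
  1: tau→1  [1 out]
  3: ∅  [STUCK]
Path to 3: b

Answer: DEADLOCK at state 3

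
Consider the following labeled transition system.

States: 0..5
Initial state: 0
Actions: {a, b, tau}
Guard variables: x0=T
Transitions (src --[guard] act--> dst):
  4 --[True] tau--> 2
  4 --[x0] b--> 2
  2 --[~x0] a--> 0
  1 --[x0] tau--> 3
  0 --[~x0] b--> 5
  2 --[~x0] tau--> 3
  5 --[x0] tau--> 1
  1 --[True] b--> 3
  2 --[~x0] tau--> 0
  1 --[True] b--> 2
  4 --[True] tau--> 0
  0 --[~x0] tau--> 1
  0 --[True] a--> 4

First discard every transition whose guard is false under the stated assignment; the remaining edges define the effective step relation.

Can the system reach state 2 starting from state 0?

8 transition(s) survive guard evaluation.
L0 = {0}
L1 = {4}  now seen {0,4}
L2 = {2}  now seen {0,2,4}
Reach set: {0,2,4}
Path to 2: a·tau

Answer: REACHABLE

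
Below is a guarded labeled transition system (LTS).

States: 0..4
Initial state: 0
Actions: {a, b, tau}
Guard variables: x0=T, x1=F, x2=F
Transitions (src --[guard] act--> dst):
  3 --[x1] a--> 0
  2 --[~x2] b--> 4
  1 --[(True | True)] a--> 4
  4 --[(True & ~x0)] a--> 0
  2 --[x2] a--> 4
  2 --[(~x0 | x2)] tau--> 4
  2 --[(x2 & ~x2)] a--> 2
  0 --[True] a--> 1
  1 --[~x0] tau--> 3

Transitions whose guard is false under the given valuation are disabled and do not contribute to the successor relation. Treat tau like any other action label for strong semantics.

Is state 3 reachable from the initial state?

Guard filter leaves 3 enabled edge(s).
L0 = {0}
L1 = {1}  now seen {0,1}
L2 = {4}  now seen {0,1,4}
Reach set: {0,1,4}

Answer: UNREACHABLE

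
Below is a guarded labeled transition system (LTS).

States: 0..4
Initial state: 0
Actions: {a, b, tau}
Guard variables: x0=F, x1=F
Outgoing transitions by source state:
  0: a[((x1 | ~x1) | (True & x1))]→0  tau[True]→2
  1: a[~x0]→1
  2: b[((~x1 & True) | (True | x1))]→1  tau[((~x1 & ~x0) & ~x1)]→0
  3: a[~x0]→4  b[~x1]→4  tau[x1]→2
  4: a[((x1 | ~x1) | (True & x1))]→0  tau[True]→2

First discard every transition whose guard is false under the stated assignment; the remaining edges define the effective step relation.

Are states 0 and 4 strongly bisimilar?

Compute ~ classes (split until stable):
  π0 = {{0,1,2,3,4}}
  π1 = {{0,4},{1},{2},{3}}
stable after 2 split(s): 4 block(s)
[0]={0,4}  [4]={0,4}

Answer: BISIMILAR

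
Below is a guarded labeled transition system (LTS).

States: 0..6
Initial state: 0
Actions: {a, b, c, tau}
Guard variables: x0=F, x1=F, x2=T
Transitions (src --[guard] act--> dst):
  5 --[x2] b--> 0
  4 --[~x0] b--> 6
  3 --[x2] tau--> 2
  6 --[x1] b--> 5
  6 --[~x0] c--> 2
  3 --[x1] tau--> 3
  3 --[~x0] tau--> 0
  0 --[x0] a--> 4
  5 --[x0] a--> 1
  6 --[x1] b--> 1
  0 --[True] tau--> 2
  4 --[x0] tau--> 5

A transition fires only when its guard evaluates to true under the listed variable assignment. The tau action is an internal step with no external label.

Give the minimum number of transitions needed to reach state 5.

Answer: UNREACHABLE

Analysis:
BFS to 5:
  L0 = {0}
  L1 = {2}
5 never appears.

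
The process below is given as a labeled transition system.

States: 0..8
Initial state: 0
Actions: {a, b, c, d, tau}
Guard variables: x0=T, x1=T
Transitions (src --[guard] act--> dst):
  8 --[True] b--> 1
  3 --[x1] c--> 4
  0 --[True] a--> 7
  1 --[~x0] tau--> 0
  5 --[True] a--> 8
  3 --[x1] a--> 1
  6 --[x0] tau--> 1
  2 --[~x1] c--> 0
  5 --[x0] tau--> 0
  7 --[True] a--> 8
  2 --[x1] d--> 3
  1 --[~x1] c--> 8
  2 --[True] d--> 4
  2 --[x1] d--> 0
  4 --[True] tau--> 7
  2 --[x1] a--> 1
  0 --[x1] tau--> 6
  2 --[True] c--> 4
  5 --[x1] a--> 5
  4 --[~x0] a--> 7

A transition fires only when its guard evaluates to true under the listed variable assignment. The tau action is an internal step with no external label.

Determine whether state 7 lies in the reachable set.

Answer: REACHABLE

Working:
Guard filter leaves 16 enabled edge(s).
L0 = {0}
L1 = {6,7}  cumulative {0,6,7}
L2 = {1,8}  cumulative {0,1,6,7,8}
Reachable = {0,1,6,7,8}
trace reaching 7: a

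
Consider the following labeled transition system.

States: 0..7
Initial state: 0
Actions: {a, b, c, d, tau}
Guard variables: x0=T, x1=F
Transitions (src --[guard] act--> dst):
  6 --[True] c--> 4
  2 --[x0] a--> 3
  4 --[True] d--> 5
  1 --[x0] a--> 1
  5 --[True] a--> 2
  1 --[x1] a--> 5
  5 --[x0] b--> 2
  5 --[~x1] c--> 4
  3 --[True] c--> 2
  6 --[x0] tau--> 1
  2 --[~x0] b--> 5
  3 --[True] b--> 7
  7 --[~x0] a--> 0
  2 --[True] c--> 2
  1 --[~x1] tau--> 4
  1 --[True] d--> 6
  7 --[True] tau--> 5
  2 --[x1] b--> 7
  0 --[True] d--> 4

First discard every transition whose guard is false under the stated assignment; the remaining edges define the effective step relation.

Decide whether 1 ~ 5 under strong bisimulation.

Answer: NOT BISIMILAR

Trace:
Bisimulation quotient by refinement:
  P[0] = {{0,1,2,3,4,5,6,7}}
  P[1] = {{0,4},{1},{2},{3},{5},{6},{7}}
  P[2] = {{0},{1},{2},{3},{4},{5},{6},{7}}
Fixed point at round 3; 8 class(es).
class of 1: {1}; class of 5: {5}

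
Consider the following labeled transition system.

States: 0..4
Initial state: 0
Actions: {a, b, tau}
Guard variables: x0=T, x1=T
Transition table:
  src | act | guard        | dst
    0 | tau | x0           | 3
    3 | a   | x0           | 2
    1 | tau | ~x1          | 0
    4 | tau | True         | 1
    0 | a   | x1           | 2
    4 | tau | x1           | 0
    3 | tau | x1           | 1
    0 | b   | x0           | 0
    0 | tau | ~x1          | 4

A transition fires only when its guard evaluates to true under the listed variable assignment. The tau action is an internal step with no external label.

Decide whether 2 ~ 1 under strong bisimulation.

Answer: BISIMILAR

Analysis:
Refine partition for ~:
  P[0] = {{0,1,2,3,4}}
  P[1] = {{0},{1,2},{3},{4}}
Fixed point at round 2; 4 class(es).
class of 2: {1,2}; class of 1: {1,2}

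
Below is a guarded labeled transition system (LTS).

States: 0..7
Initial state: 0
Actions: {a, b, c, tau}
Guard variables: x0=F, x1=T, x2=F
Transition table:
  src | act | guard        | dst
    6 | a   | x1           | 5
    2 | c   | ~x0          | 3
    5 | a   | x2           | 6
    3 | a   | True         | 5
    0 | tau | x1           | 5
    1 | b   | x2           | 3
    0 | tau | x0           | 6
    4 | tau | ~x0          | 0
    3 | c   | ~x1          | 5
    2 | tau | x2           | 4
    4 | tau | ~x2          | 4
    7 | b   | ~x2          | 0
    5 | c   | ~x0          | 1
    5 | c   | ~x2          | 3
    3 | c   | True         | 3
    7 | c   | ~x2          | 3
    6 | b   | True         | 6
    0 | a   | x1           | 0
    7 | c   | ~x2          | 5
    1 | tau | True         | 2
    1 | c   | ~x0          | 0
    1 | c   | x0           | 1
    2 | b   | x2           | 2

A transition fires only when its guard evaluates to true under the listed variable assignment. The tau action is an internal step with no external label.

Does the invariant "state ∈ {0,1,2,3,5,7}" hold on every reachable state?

Answer: INVARIANT HOLDS

Trace:
Inv-set: {0,1,2,3,5,7}
Reachable = {0,1,2,3,5}
  0: safe
  1: safe
  2: safe
  3: safe
  5: safe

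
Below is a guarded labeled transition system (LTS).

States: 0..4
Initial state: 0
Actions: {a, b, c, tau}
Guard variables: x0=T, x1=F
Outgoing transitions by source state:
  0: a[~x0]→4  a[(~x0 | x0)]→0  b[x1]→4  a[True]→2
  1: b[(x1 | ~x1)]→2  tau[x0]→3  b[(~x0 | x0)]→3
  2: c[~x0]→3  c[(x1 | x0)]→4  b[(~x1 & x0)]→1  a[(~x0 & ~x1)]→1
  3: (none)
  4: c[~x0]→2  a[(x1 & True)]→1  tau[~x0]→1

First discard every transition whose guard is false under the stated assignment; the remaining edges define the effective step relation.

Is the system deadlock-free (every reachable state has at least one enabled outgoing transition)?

Answer: DEADLOCK at state 3

Working:
Reachable = {0,1,2,3,4}
  0: a→0  a→2  [deg 2]
  1: b→2  b→3  tau→3  [deg 3]
  2: b→1  c→4  [deg 2]
  3: ∅  [STUCK]
  4: ∅  [STUCK]
Path to 3: a·b·b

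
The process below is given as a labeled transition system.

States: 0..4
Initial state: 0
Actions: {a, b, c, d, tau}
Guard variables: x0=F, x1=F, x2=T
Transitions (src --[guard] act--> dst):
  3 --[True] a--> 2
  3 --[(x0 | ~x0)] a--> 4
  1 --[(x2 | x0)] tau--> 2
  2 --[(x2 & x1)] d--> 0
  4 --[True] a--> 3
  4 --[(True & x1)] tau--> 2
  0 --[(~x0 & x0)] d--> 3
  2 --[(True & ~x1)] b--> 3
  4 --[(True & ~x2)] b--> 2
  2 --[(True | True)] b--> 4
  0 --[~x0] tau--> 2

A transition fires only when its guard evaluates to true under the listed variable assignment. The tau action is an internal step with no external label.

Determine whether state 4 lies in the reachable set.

Answer: REACHABLE

Working:
Guard filter leaves 7 enabled edge(s).
Layer 0: {0}
Layer 1: {2}  cumulative {0,2}
Layer 2: {3,4}  cumulative {0,2,3,4}
Reachable = {0,2,3,4}
witness 4: tau·b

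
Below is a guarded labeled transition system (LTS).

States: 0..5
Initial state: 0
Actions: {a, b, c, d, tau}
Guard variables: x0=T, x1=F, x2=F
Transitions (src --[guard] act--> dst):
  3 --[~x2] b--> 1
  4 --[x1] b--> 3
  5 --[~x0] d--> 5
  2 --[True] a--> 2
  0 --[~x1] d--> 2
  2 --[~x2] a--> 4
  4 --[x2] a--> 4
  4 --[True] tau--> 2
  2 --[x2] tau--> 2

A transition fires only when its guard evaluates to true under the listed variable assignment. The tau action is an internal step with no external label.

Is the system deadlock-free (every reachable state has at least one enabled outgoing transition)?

R = {0,2,4}
  0: d→2  [deg 1]
  2: a→2  a→4  [deg 2]
  4: tau→2  [deg 1]

Answer: DEADLOCK-FREE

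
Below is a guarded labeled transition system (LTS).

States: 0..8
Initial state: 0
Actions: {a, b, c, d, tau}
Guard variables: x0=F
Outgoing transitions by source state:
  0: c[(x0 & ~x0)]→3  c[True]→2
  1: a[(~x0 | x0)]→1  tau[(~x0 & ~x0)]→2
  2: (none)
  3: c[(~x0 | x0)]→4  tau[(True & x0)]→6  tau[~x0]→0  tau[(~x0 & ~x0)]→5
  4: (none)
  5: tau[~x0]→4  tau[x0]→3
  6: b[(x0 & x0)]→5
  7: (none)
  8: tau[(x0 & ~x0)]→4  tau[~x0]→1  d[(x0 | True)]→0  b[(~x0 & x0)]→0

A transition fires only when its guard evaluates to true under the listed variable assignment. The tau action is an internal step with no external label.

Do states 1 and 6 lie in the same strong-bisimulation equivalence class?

Bisimulation quotient by refinement:
  P[0] = {{0,1,2,3,4,5,6,7,8}}
  P[1] = {{0},{1},{2,4,6,7},{3},{5},{8}}
Fixed point at round 2; 6 class(es).
class of 1: {1}; class of 6: {2,4,6,7}

Answer: NOT BISIMILAR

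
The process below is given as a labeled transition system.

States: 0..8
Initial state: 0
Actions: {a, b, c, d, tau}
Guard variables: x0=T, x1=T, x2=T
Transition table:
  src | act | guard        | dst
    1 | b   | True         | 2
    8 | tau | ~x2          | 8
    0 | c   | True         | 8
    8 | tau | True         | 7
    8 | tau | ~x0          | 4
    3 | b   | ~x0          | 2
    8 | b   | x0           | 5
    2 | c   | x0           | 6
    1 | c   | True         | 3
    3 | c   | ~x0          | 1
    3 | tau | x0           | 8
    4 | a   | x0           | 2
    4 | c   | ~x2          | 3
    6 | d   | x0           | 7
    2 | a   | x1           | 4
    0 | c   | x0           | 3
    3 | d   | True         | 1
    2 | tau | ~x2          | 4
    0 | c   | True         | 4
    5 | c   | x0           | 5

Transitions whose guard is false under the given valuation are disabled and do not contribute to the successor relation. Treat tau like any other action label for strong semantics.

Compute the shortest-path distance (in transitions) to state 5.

Answer: 2

Working:
BFS to 5:
  Layer 0: {0}
  Layer 1: {3,4,8}
  Layer 2: {1,2,5,7}
depth(5)=2, e.g. c·b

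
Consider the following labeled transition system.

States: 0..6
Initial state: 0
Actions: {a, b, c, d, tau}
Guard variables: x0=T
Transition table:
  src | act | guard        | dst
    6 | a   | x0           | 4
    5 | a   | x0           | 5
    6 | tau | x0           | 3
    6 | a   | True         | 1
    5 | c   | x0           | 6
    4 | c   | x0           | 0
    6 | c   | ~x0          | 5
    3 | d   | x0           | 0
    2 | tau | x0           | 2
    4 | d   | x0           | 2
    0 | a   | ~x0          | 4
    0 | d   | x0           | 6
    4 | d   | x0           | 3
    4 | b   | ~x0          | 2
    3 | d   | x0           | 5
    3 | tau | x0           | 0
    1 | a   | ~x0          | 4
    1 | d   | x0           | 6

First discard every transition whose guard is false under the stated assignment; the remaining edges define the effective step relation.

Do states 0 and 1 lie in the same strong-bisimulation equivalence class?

Answer: BISIMILAR

Working:
Compute ~ classes (split until stable):
  round 0: {{0,1,2,3,4,5,6}}
  round 1: {{0,1},{2},{3},{4},{5},{6}}
Fixed point at round 2; 6 class(es).
[0]={0,1}  [1]={0,1}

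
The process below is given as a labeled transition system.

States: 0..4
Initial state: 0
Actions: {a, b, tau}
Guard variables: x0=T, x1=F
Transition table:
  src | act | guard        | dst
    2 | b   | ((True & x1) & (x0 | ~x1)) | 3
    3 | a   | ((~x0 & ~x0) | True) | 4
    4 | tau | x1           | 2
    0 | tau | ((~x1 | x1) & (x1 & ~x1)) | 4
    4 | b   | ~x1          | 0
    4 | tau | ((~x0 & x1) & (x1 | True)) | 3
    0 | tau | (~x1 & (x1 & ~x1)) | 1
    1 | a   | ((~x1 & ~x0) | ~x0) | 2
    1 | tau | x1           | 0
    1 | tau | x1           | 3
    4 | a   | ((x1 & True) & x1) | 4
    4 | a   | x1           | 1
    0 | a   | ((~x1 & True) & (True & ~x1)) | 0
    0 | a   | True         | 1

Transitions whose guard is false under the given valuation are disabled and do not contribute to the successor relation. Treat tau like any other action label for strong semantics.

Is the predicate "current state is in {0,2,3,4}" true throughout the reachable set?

Answer: INVARIANT VIOLATED at state 1

Analysis:
Safe = {0,2,3,4}
Reachable = {0,1}
  0: ok
  1: outside
counterexample path to 1: a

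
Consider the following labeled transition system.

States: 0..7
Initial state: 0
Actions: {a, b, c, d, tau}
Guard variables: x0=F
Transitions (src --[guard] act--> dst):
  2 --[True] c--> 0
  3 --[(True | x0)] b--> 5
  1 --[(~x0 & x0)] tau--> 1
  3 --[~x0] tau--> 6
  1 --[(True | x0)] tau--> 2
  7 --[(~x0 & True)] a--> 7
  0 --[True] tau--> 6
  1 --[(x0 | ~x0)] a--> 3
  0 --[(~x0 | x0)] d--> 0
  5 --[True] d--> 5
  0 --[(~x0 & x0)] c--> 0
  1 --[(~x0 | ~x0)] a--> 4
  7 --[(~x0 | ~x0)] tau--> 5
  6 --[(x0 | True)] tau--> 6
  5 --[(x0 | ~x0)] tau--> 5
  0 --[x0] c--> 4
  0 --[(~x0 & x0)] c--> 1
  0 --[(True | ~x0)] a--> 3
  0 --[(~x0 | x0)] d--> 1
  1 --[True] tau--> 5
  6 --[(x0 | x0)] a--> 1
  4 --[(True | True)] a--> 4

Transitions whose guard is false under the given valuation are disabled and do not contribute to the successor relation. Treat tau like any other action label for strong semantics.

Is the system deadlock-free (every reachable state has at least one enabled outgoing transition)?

R = {0,1,2,3,4,5,6}
  0: a→3  d→0  d→1  tau→6  [deg 4]
  1: a→3  a→4  tau→2  tau→5  [deg 4]
  2: c→0  [deg 1]
  3: b→5  tau→6  [deg 2]
  4: a→4  [deg 1]
  5: d→5  tau→5  [deg 2]
  6: tau→6  [deg 1]

Answer: DEADLOCK-FREE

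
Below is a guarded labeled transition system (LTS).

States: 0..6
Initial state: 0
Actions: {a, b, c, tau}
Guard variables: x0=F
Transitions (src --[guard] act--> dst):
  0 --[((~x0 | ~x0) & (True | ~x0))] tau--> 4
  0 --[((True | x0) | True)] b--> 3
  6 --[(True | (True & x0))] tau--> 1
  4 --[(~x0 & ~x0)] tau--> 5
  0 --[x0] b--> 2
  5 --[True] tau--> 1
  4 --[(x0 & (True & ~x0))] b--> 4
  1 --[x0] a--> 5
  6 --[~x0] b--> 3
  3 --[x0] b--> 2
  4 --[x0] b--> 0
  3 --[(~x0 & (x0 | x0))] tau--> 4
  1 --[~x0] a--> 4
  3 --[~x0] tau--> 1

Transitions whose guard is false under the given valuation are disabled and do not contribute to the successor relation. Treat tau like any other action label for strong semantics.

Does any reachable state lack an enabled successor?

Answer: DEADLOCK-FREE

Working:
Reach set: {0,1,3,4,5}
  0: b→3  tau→4  [deg 2]
  1: a→4  [deg 1]
  3: tau→1  [deg 1]
  4: tau→5  [deg 1]
  5: tau→1  [deg 1]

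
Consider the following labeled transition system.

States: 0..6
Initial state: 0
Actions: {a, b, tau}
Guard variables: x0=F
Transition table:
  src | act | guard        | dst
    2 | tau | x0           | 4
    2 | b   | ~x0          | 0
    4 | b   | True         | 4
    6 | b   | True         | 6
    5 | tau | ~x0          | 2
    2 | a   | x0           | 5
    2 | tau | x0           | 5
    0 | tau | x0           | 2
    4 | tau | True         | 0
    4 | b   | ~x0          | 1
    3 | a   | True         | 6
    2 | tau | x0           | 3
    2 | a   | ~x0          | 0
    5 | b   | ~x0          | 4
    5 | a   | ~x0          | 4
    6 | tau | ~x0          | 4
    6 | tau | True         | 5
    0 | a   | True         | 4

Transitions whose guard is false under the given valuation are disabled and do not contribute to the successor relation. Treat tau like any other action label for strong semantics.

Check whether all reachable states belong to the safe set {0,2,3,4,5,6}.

Answer: INVARIANT VIOLATED at state 1

Trace:
Inv-set: {0,2,3,4,5,6}
Reach set: {0,1,4}
  0: ✓
  1: outside
  4: ✓
counterexample path to 1: a·b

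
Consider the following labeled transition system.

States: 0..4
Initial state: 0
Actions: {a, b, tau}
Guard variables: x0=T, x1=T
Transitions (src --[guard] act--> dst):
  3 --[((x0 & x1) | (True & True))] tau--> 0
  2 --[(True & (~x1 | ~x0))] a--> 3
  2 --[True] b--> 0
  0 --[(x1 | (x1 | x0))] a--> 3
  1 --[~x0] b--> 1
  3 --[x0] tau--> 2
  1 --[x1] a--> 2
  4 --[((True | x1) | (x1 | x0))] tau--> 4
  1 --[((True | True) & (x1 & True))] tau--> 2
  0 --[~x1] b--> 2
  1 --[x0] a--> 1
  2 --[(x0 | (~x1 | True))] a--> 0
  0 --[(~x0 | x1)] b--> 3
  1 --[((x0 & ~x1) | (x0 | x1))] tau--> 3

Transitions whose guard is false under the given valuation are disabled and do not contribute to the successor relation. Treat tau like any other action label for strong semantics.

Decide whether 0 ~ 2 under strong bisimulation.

Refine partition for ~:
  round 0: {{0,1,2,3,4}}
  round 1: {{0,2},{1},{3,4}}
  round 2: {{0},{1},{2},{3},{4}}
stable after 3 split(s): 5 block(s)
class of 0: {0}; class of 2: {2}

Answer: NOT BISIMILAR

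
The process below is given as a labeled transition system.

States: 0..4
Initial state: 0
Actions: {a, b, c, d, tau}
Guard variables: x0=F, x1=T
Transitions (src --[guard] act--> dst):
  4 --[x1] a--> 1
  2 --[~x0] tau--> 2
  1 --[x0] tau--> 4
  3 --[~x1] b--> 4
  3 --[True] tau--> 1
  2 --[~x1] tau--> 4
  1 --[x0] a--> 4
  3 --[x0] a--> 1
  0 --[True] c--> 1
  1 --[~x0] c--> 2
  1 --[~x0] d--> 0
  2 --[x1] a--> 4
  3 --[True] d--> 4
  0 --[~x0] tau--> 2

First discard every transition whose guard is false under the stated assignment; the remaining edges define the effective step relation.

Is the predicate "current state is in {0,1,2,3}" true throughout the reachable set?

Allowed set {0,1,2,3}
Reachable = {0,1,2,4}
  0: ok
  1: ok
  2: ok
  4: outside
counterexample path to 4: tau·a

Answer: INVARIANT VIOLATED at state 4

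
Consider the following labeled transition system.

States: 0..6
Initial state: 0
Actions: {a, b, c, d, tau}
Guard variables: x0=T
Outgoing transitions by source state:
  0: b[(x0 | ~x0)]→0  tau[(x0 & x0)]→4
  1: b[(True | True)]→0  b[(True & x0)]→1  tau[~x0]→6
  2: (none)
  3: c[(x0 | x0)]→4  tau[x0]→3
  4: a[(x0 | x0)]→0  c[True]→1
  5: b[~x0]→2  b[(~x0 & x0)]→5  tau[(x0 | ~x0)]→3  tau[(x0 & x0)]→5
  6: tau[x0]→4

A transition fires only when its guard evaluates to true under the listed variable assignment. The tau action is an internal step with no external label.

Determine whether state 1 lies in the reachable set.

Answer: REACHABLE

Working:
11 transition(s) survive guard evaluation.
depth 0: {0}
depth 1: {4}  cumulative {0,4}
depth 2: {1}  cumulative {0,1,4}
Reachable = {0,1,4}
witness 1: tau·c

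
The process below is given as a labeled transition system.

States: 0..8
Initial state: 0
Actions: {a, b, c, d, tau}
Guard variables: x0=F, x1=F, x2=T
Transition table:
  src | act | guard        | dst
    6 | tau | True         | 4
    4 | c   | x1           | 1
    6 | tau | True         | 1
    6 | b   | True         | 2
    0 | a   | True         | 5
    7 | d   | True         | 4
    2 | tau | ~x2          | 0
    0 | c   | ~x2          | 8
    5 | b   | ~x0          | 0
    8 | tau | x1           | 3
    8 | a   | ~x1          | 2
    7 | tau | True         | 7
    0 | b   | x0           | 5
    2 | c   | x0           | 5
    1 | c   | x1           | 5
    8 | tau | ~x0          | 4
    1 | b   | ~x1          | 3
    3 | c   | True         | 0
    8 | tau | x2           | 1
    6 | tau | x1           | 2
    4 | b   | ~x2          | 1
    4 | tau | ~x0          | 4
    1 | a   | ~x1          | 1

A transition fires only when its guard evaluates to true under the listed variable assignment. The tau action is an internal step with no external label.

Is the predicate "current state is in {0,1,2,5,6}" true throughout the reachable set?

Answer: INVARIANT HOLDS

Working:
Safe = {0,1,2,5,6}
Reach set: {0,5}
  0: ok
  5: ok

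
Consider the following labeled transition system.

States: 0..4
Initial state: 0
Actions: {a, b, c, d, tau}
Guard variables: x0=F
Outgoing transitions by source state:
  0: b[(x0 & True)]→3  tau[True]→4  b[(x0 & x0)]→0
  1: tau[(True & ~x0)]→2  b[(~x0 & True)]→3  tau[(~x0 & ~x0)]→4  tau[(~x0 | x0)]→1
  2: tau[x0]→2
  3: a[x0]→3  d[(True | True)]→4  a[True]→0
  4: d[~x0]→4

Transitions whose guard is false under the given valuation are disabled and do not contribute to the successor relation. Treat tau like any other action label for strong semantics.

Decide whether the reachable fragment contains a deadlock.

Answer: DEADLOCK-FREE

Analysis:
Reachable = {0,4}
  0: tau→4  [deg 1]
  4: d→4  [deg 1]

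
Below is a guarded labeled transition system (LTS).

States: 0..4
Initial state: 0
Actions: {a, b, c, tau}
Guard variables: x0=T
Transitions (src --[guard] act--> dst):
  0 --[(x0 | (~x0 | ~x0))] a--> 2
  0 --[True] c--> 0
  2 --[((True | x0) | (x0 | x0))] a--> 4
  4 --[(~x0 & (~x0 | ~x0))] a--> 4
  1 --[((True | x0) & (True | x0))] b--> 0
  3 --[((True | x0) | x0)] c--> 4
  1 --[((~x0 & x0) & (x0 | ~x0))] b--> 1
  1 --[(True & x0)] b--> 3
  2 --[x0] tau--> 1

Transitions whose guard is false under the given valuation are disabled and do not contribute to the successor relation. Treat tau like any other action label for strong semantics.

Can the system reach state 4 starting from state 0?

After dropping false guards: 7 live edges.
depth 0: {0}
depth 1: {2}  total {0,2}
depth 2: {1,4}  total {0,1,2,4}
depth 3: {3}  total {0,1,2,3,4}
Reach set: {0,1,2,3,4}
trace reaching 4: a·a

Answer: REACHABLE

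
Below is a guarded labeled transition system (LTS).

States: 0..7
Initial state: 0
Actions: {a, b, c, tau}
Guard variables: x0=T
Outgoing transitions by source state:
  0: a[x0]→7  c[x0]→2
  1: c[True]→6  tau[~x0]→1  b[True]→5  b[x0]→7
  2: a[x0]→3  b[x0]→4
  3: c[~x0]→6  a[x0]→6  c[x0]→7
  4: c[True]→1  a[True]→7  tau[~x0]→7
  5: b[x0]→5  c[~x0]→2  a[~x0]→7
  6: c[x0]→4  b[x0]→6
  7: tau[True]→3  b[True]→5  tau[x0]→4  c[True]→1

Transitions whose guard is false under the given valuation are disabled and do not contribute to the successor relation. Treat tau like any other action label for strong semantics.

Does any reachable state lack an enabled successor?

R = {0,1,2,3,4,5,6,7}
  0: a→7  c→2  [2 out]
  1: b→5  b→7  c→6  [3 out]
  2: a→3  b→4  [2 out]
  3: a→6  c→7  [2 out]
  4: a→7  c→1  [2 out]
  5: b→5  [1 out]
  6: b→6  c→4  [2 out]
  7: b→5  c→1  tau→3  tau→4  [4 out]

Answer: DEADLOCK-FREE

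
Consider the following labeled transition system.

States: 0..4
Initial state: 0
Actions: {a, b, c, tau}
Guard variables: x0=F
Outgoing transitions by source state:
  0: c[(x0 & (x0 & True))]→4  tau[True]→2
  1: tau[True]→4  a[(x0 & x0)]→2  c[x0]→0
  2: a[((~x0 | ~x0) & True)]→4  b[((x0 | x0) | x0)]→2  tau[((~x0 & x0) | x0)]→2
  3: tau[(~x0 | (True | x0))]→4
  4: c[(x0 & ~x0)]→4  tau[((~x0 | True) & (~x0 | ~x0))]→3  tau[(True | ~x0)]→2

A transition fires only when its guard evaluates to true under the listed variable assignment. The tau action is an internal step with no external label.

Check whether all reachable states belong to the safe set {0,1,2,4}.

Inv-set: {0,1,2,4}
Reach set: {0,2,3,4}
  0: safe
  2: safe
  3: ✗ unsafe
  4: safe
witness against invariant: tau·a·tau → 3

Answer: INVARIANT VIOLATED at state 3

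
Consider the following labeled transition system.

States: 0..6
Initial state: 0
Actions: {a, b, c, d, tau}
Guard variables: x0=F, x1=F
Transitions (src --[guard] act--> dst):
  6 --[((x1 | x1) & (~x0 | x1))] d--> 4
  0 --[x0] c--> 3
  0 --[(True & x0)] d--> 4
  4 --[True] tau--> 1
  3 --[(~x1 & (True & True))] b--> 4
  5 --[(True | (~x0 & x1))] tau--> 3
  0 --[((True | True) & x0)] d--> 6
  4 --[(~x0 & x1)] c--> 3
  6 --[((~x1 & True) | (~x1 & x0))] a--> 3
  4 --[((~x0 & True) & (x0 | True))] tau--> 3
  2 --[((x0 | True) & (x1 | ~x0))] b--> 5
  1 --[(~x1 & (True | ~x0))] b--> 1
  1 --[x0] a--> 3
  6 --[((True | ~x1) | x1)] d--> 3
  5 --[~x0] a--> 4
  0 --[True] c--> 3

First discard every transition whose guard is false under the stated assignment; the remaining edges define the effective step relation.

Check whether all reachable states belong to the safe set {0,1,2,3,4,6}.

Answer: INVARIANT HOLDS

Working:
Safe = {0,1,2,3,4,6}
Reachable = {0,1,3,4}
  0: ✓
  1: ✓
  3: ✓
  4: ✓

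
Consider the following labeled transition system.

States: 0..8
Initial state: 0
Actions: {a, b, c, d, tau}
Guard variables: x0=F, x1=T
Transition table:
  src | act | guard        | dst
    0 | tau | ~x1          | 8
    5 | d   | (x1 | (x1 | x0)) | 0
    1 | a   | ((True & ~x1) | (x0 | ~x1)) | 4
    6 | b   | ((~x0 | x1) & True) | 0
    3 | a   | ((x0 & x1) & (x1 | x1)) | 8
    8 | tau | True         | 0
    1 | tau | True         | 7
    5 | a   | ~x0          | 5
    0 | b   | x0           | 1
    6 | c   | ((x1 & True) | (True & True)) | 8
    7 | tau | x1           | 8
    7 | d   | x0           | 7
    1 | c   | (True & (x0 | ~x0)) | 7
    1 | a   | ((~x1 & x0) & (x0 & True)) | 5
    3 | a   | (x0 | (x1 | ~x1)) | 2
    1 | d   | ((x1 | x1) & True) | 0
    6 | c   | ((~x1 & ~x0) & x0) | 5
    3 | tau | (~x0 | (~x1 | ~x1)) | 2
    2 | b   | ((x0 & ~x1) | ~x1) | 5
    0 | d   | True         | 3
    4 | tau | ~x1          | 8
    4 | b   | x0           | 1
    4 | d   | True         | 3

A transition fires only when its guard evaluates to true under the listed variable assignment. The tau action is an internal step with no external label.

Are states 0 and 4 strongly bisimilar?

Compute ~ classes (split until stable):
  round 0: {{0,1,2,3,4,5,6,7,8}}
  round 1: {{0,4},{1},{2},{3},{5},{6},{7,8}}
  round 2: {{0,4},{1},{2},{3},{5},{6},{7},{8}}
8 equivalence class(es) (converged in 3)
[0]={0,4}  [4]={0,4}

Answer: BISIMILAR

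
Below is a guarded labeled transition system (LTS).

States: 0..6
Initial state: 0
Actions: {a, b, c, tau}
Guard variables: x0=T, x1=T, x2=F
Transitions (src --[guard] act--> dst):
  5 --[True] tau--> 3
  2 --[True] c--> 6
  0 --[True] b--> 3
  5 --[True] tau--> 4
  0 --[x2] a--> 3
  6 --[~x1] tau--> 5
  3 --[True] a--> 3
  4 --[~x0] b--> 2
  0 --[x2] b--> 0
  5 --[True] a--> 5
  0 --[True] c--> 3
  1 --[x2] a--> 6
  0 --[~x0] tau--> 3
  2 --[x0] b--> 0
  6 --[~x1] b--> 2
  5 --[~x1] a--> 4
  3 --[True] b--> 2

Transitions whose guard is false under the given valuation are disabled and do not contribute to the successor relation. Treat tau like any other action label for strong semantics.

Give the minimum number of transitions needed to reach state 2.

BFS to 2:
  L0 = {0}
  L1 = {3}
  L2 = {2}
depth(2)=2, e.g. b·b

Answer: 2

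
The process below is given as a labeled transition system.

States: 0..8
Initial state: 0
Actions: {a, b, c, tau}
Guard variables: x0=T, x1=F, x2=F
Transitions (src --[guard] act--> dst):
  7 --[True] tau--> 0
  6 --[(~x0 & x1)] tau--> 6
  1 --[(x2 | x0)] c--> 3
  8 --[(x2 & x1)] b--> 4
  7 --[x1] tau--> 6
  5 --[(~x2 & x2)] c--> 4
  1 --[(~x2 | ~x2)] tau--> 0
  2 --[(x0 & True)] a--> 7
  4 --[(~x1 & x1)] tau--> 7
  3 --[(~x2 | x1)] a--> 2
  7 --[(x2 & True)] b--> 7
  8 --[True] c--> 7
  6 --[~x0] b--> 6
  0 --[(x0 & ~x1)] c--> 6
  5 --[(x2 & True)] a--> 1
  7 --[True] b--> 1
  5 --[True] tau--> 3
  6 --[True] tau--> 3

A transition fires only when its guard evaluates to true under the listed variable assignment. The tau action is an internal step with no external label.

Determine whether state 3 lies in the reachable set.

After dropping false guards: 10 live edges.
depth 0: {0}
depth 1: {6}  now seen {0,6}
depth 2: {3}  now seen {0,3,6}
depth 3: {2}  now seen {0,2,3,6}
depth 4: {7}  now seen {0,2,3,6,7}
depth 5: {1}  now seen {0,1,2,3,6,7}
Reach set: {0,1,2,3,6,7}
Path to 3: c·tau

Answer: REACHABLE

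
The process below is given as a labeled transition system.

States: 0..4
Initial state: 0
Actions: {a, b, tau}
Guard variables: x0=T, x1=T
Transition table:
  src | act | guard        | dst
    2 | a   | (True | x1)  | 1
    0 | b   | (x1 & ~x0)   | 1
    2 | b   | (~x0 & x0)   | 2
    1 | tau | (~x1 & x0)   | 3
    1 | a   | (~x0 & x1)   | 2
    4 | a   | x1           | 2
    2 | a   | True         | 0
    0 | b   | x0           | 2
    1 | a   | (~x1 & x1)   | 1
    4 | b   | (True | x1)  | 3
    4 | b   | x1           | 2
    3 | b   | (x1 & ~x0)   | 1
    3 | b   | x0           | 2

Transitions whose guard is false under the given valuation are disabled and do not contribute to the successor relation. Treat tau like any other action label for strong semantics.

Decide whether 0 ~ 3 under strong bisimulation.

Answer: BISIMILAR

Working:
Refine partition for ~:
  π0 = {{0,1,2,3,4}}
  π1 = {{0,3},{1},{2},{4}}
Fixed point at round 2; 4 class(es).
class of 0: {0,3}; class of 3: {0,3}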